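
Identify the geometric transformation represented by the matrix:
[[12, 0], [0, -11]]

This matrix represents: non-uniform scaling by sx = 12, sy = -11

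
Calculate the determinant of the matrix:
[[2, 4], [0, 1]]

For a 2×2 matrix [[a, b], [c, d]], det = ad - bc
det = (2)(1) - (4)(0) = 2 - 0 = 2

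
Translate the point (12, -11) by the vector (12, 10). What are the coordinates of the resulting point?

Translation by (12, 10) (homogeneous matrix [[1, 0, 12], [0, 1, 10], [0, 0, 1]]):
x' = 12 + 12 = 24
y' = -11 + 10 = -1
Result: (24, -1)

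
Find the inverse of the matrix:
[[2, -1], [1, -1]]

For [[a,b],[c,d]], inverse = (1/det)·[[d,-b],[-c,a]]
det = (2)(-1) - (-1)(1) = -2 - -1 = -1
Inverse = (1/-1)·[[-1, 1], [-1, 2]]
= [[1, -1], [1, -2]]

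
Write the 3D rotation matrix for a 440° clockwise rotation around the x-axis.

Rotation matrix for clockwise 440° around x-axis:
A clockwise rotation by 440° is a counterclockwise rotation by -440°.
cos(-440°) = 0.1736, sin(-440°) = -0.9848
Result: [[1, 0, 0], [0, 0.1736, 0.9848], [0, -0.9848, 0.1736]]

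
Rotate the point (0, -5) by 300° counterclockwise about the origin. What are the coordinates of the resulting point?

Rotation matrix for 300°: [[cos 300°, -sin 300°], [sin 300°, cos 300°]] ≈ [[0.500000, 0.866025], [-0.866025, 0.500000]]
[[0.500000, 0.866025], [-0.866025, 0.500000]] × [0, -5]ᵀ ≈ [-4.3301, -2.5000]ᵀ
Result: (-4.3301, -2.5000)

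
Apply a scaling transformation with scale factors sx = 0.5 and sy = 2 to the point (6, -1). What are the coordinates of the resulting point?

Scaling matrix:
[[0.50, 0], [0, 2]]
Result: (6 × 0.5, -1 × 2) = (3, -2)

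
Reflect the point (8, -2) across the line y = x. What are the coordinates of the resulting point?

Reflection across line y = x: (8, -2) → (-2, 8)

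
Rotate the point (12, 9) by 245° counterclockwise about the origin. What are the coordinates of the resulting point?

Rotation matrix for 245°: [[cos 245°, -sin 245°], [sin 245°, cos 245°]] ≈ [[-0.422618, 0.906308], [-0.906308, -0.422618]]
[[-0.422618, 0.906308], [-0.906308, -0.422618]] × [12, 9]ᵀ ≈ [3.0854, -14.6793]ᵀ
Result: (3.0854, -14.6793)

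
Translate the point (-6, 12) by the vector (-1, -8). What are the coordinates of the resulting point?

Translation by (-1, -8) (homogeneous matrix [[1, 0, -1], [0, 1, -8], [0, 0, 1]]):
x' = -6 + -1 = -7
y' = 12 + -8 = 4
Result: (-7, 4)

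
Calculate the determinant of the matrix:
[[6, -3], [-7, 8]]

For a 2×2 matrix [[a, b], [c, d]], det = ad - bc
det = (6)(8) - (-3)(-7) = 48 - 21 = 27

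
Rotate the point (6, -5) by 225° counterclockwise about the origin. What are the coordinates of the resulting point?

Rotation matrix for 225°: [[cos 225°, -sin 225°], [sin 225°, cos 225°]] ≈ [[-0.707107, 0.707107], [-0.707107, -0.707107]]
[[-0.707107, 0.707107], [-0.707107, -0.707107]] × [6, -5]ᵀ ≈ [-7.7782, -0.7071]ᵀ
Result: (-7.7782, -0.7071)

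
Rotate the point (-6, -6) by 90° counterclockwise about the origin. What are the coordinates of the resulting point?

Rotation matrix for 90°: [[cos 90°, -sin 90°], [sin 90°, cos 90°]] = [[0, -1], [1, 0]]
[[0, -1], [1, 0]] × [-6, -6]ᵀ = [6, -6]ᵀ
Result: (6, -6)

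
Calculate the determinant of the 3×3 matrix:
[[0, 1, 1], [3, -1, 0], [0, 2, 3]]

Expansion along first row:
det = 0·det([[-1,0],[2,3]]) - 1·det([[3,0],[0,3]]) + 1·det([[3,-1],[0,2]])
    = 0·(-1·3 - 0·2) - 1·(3·3 - 0·0) + 1·(3·2 - -1·0)
    = 0·-3 - 1·9 + 1·6
    = 0 + -9 + 6 = -3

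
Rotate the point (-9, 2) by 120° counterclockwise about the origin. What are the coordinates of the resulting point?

Rotation matrix for 120°: [[cos 120°, -sin 120°], [sin 120°, cos 120°]] ≈ [[-0.500000, -0.866025], [0.866025, -0.500000]]
[[-0.500000, -0.866025], [0.866025, -0.500000]] × [-9, 2]ᵀ ≈ [2.7679, -8.7942]ᵀ
Result: (2.7679, -8.7942)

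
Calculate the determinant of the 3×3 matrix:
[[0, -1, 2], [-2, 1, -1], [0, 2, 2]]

Expansion along first row:
det = 0·det([[1,-1],[2,2]]) - -1·det([[-2,-1],[0,2]]) + 2·det([[-2,1],[0,2]])
    = 0·(1·2 - -1·2) - -1·(-2·2 - -1·0) + 2·(-2·2 - 1·0)
    = 0·4 - -1·-4 + 2·-4
    = 0 + -4 + -8 = -12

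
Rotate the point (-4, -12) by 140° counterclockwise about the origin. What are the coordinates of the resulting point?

Rotation matrix for 140°: [[cos 140°, -sin 140°], [sin 140°, cos 140°]] ≈ [[-0.766044, -0.642788], [0.642788, -0.766044]]
[[-0.766044, -0.642788], [0.642788, -0.766044]] × [-4, -12]ᵀ ≈ [10.7776, 6.6214]ᵀ
Result: (10.7776, 6.6214)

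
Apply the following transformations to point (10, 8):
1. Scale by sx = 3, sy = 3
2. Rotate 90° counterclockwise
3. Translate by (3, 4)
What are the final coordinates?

Step 1: Scale → (30, 24)
Step 2: Rotate 90° → (-24, 30)
Step 3: Translate → (-21, 34)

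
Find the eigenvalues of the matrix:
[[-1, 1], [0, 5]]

Characteristic equation: det(A - λI) = 0
λ² - (trace)λ + (det) = 0
trace = -1 + 5 = 4, det = (-1)(5) - (1)(0) = -5
λ² - (4)λ + (-5) = 0
λ = (4 ± √((4)² - 4·(-5))) / 2 = (4 ± √36) / 2
Solving: λ = -1, 5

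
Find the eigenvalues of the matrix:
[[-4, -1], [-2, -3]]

Characteristic equation: det(A - λI) = 0
λ² - (trace)λ + (det) = 0
trace = -4 + -3 = -7, det = (-4)(-3) - (-1)(-2) = 10
λ² - (-7)λ + (10) = 0
λ = (-7 ± √((-7)² - 4·(10))) / 2 = (-7 ± √9) / 2
Solving: λ = -5, -2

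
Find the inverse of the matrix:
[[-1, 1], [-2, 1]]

For [[a,b],[c,d]], inverse = (1/det)·[[d,-b],[-c,a]]
det = (-1)(1) - (1)(-2) = -1 - -2 = 1
Inverse = [[1, -1], [2, -1]]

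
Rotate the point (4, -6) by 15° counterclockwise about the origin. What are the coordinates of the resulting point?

Rotation matrix for 15°: [[cos 15°, -sin 15°], [sin 15°, cos 15°]] ≈ [[0.965926, -0.258819], [0.258819, 0.965926]]
[[0.965926, -0.258819], [0.258819, 0.965926]] × [4, -6]ᵀ ≈ [5.4166, -4.7603]ᵀ
Result: (5.4166, -4.7603)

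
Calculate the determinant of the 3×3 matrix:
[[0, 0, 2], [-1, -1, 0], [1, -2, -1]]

Expansion along first row:
det = 0·det([[-1,0],[-2,-1]]) - 0·det([[-1,0],[1,-1]]) + 2·det([[-1,-1],[1,-2]])
    = 0·(-1·-1 - 0·-2) - 0·(-1·-1 - 0·1) + 2·(-1·-2 - -1·1)
    = 0·1 - 0·1 + 2·3
    = 0 + 0 + 6 = 6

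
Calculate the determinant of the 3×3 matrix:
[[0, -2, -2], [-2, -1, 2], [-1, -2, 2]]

Expansion along first row:
det = 0·det([[-1,2],[-2,2]]) - -2·det([[-2,2],[-1,2]]) + -2·det([[-2,-1],[-1,-2]])
    = 0·(-1·2 - 2·-2) - -2·(-2·2 - 2·-1) + -2·(-2·-2 - -1·-1)
    = 0·2 - -2·-2 + -2·3
    = 0 + -4 + -6 = -10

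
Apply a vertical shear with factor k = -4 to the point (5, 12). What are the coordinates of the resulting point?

Shear matrix for vertical shear with factor k = -4:
[[1, 0], [-4, 1]]
Result: (5, 12) → (5, -8)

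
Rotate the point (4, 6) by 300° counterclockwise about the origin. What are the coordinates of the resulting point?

Rotation matrix for 300°: [[cos 300°, -sin 300°], [sin 300°, cos 300°]] ≈ [[0.500000, 0.866025], [-0.866025, 0.500000]]
[[0.500000, 0.866025], [-0.866025, 0.500000]] × [4, 6]ᵀ ≈ [7.1962, -0.4641]ᵀ
Result: (7.1962, -0.4641)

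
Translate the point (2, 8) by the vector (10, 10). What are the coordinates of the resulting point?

Translation by (10, 10) (homogeneous matrix [[1, 0, 10], [0, 1, 10], [0, 0, 1]]):
x' = 2 + 10 = 12
y' = 8 + 10 = 18
Result: (12, 18)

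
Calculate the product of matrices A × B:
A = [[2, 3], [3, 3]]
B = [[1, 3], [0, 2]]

Matrix multiplication:
C[0][0] = 2×1 + 3×0 = 2
C[0][1] = 2×3 + 3×2 = 12
C[1][0] = 3×1 + 3×0 = 3
C[1][1] = 3×3 + 3×2 = 15
Result: [[2, 12], [3, 15]]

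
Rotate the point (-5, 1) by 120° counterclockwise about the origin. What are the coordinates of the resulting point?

Rotation matrix for 120°: [[cos 120°, -sin 120°], [sin 120°, cos 120°]] ≈ [[-0.500000, -0.866025], [0.866025, -0.500000]]
[[-0.500000, -0.866025], [0.866025, -0.500000]] × [-5, 1]ᵀ ≈ [1.6340, -4.8301]ᵀ
Result: (1.6340, -4.8301)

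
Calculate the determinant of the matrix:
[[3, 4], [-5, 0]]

For a 2×2 matrix [[a, b], [c, d]], det = ad - bc
det = (3)(0) - (4)(-5) = 0 - -20 = 20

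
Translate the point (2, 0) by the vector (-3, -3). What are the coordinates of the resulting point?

Translation by (-3, -3) (homogeneous matrix [[1, 0, -3], [0, 1, -3], [0, 0, 1]]):
x' = 2 + -3 = -1
y' = 0 + -3 = -3
Result: (-1, -3)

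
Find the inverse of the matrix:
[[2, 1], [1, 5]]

For [[a,b],[c,d]], inverse = (1/det)·[[d,-b],[-c,a]]
det = (2)(5) - (1)(1) = 10 - 1 = 9
Inverse = (1/9)·[[5, -1], [-1, 2]]
= [[5/9, -1/9], [-1/9, 2/9]]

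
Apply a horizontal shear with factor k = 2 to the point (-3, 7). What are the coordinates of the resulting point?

Shear matrix for horizontal shear with factor k = 2:
[[1, 2], [0, 1]]
Result: (-3, 7) → (11, 7)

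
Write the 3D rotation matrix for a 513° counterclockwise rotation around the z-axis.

Rotation matrix for counterclockwise 513° around z-axis:
cos(513°) = -0.8910, sin(513°) = 0.4540
Result: [[-0.8910, -0.4540, 0], [0.4540, -0.8910, 0], [0, 0, 1]]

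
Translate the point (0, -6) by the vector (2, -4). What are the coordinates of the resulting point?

Translation by (2, -4) (homogeneous matrix [[1, 0, 2], [0, 1, -4], [0, 0, 1]]):
x' = 0 + 2 = 2
y' = -6 + -4 = -10
Result: (2, -10)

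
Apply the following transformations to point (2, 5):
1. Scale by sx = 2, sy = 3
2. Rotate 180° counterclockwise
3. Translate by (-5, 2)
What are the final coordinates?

Step 1: Scale → (4, 15)
Step 2: Rotate 180° → (-4, -15)
Step 3: Translate → (-9, -13)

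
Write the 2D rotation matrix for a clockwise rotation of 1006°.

Rotation matrix formula: [[cos θ, -sin θ], [sin θ, cos θ]]
A clockwise rotation by 1006° is equivalent to a counterclockwise rotation by -1006°.
For θ = -1006°:
cos(-1006°) = 0.2756
sin(-1006°) = 0.9613
Result: [[0.2756, -0.9613], [0.9613, 0.2756]]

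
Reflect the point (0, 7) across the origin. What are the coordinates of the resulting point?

Reflection across origin: (0, 7) → (0, -7)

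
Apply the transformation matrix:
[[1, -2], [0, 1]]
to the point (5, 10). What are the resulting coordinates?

Matrix multiplication:
[[1, -2], [0, 1]] × [5, 10]ᵀ
= [(1)(5) + (-2)(10), (0)(5) + (1)(10)]ᵀ
= [-15, 10]ᵀ
Result: (-15, 10)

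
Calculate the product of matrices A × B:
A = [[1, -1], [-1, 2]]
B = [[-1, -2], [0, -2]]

Matrix multiplication:
C[0][0] = 1×-1 + -1×0 = -1
C[0][1] = 1×-2 + -1×-2 = 0
C[1][0] = -1×-1 + 2×0 = 1
C[1][1] = -1×-2 + 2×-2 = -2
Result: [[-1, 0], [1, -2]]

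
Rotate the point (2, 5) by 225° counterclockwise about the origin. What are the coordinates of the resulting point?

Rotation matrix for 225°: [[cos 225°, -sin 225°], [sin 225°, cos 225°]] ≈ [[-0.707107, 0.707107], [-0.707107, -0.707107]]
[[-0.707107, 0.707107], [-0.707107, -0.707107]] × [2, 5]ᵀ ≈ [2.1213, -4.9497]ᵀ
Result: (2.1213, -4.9497)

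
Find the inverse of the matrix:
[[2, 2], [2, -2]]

For [[a,b],[c,d]], inverse = (1/det)·[[d,-b],[-c,a]]
det = (2)(-2) - (2)(2) = -4 - 4 = -8
Inverse = (1/-8)·[[-2, -2], [-2, 2]]
= [[1/4, 1/4], [1/4, -1/4]]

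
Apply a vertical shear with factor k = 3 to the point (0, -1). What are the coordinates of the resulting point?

Shear matrix for vertical shear with factor k = 3:
[[1, 0], [3, 1]]
Result: (0, -1) → (0, -1)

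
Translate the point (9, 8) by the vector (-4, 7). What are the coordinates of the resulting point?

Translation by (-4, 7) (homogeneous matrix [[1, 0, -4], [0, 1, 7], [0, 0, 1]]):
x' = 9 + -4 = 5
y' = 8 + 7 = 15
Result: (5, 15)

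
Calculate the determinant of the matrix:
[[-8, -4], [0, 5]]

For a 2×2 matrix [[a, b], [c, d]], det = ad - bc
det = (-8)(5) - (-4)(0) = -40 - 0 = -40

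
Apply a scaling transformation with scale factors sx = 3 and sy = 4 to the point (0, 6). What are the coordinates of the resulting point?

Scaling matrix:
[[3, 0], [0, 4]]
Result: (0 × 3, 6 × 4) = (0, 24)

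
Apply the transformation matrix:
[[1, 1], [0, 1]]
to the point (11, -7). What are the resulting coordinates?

Matrix multiplication:
[[1, 1], [0, 1]] × [11, -7]ᵀ
= [(1)(11) + (1)(-7), (0)(11) + (1)(-7)]ᵀ
= [4, -7]ᵀ
Result: (4, -7)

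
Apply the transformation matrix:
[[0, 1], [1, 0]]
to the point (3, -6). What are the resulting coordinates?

Matrix multiplication:
[[0, 1], [1, 0]] × [3, -6]ᵀ
= [(0)(3) + (1)(-6), (1)(3) + (0)(-6)]ᵀ
= [-6, 3]ᵀ
Result: (-6, 3)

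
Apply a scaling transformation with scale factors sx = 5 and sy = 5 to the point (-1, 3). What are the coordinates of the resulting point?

Scaling matrix:
[[5, 0], [0, 5]]
Result: (-1 × 5, 3 × 5) = (-5, 15)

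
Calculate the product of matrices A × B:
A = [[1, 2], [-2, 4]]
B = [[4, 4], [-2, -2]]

Matrix multiplication:
C[0][0] = 1×4 + 2×-2 = 0
C[0][1] = 1×4 + 2×-2 = 0
C[1][0] = -2×4 + 4×-2 = -16
C[1][1] = -2×4 + 4×-2 = -16
Result: [[0, 0], [-16, -16]]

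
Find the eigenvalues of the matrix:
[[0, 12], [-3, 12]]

Characteristic equation: det(A - λI) = 0
λ² - (trace)λ + (det) = 0
trace = 0 + 12 = 12, det = (0)(12) - (12)(-3) = 36
λ² - (12)λ + (36) = 0
λ = (12 ± √((12)² - 4·(36))) / 2 = (12 ± √0) / 2
Solving: λ = 6, 6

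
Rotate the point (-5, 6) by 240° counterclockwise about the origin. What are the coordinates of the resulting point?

Rotation matrix for 240°: [[cos 240°, -sin 240°], [sin 240°, cos 240°]] ≈ [[-0.500000, 0.866025], [-0.866025, -0.500000]]
[[-0.500000, 0.866025], [-0.866025, -0.500000]] × [-5, 6]ᵀ ≈ [7.6962, 1.3301]ᵀ
Result: (7.6962, 1.3301)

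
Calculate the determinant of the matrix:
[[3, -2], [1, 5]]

For a 2×2 matrix [[a, b], [c, d]], det = ad - bc
det = (3)(5) - (-2)(1) = 15 - -2 = 17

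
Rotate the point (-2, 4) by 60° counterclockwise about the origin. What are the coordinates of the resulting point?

Rotation matrix for 60°: [[cos 60°, -sin 60°], [sin 60°, cos 60°]] ≈ [[0.500000, -0.866025], [0.866025, 0.500000]]
[[0.500000, -0.866025], [0.866025, 0.500000]] × [-2, 4]ᵀ ≈ [-4.4641, 0.2679]ᵀ
Result: (-4.4641, 0.2679)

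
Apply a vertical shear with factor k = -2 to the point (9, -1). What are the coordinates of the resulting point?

Shear matrix for vertical shear with factor k = -2:
[[1, 0], [-2, 1]]
Result: (9, -1) → (9, -19)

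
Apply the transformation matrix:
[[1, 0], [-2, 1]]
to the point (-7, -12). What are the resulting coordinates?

Matrix multiplication:
[[1, 0], [-2, 1]] × [-7, -12]ᵀ
= [(1)(-7) + (0)(-12), (-2)(-7) + (1)(-12)]ᵀ
= [-7, 2]ᵀ
Result: (-7, 2)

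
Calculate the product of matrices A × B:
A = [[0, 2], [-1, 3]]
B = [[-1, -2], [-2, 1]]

Matrix multiplication:
C[0][0] = 0×-1 + 2×-2 = -4
C[0][1] = 0×-2 + 2×1 = 2
C[1][0] = -1×-1 + 3×-2 = -5
C[1][1] = -1×-2 + 3×1 = 5
Result: [[-4, 2], [-5, 5]]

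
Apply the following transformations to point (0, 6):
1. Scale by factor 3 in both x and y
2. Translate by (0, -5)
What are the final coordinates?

Step 1: Scale (0, 6) by 3 → (0, 18)
Step 2: Translate by (0, -5) → (0, 13)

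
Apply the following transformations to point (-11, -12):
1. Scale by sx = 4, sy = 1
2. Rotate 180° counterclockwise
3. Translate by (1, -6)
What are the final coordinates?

Step 1: Scale → (-44, -12)
Step 2: Rotate 180° → (44, 12)
Step 3: Translate → (45, 6)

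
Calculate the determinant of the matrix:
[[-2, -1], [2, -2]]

For a 2×2 matrix [[a, b], [c, d]], det = ad - bc
det = (-2)(-2) - (-1)(2) = 4 - -2 = 6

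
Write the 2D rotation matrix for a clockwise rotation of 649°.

Rotation matrix formula: [[cos θ, -sin θ], [sin θ, cos θ]]
A clockwise rotation by 649° is equivalent to a counterclockwise rotation by -649°.
For θ = -649°:
cos(-649°) = 0.3256
sin(-649°) = 0.9455
Result: [[0.3256, -0.9455], [0.9455, 0.3256]]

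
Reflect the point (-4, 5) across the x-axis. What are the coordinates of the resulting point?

Reflection across x-axis: (-4, 5) → (-4, -5)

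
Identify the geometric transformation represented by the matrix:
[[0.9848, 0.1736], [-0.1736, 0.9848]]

This matrix represents: rotation by 350° counterclockwise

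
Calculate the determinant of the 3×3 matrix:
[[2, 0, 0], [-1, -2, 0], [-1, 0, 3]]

Expansion along first row:
det = 2·det([[-2,0],[0,3]]) - 0·det([[-1,0],[-1,3]]) + 0·det([[-1,-2],[-1,0]])
    = 2·(-2·3 - 0·0) - 0·(-1·3 - 0·-1) + 0·(-1·0 - -2·-1)
    = 2·-6 - 0·-3 + 0·-2
    = -12 + 0 + 0 = -12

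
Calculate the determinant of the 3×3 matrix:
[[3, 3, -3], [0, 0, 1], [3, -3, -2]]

Expansion along first row:
det = 3·det([[0,1],[-3,-2]]) - 3·det([[0,1],[3,-2]]) + -3·det([[0,0],[3,-3]])
    = 3·(0·-2 - 1·-3) - 3·(0·-2 - 1·3) + -3·(0·-3 - 0·3)
    = 3·3 - 3·-3 + -3·0
    = 9 + 9 + 0 = 18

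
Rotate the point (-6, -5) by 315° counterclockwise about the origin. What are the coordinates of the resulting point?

Rotation matrix for 315°: [[cos 315°, -sin 315°], [sin 315°, cos 315°]] ≈ [[0.707107, 0.707107], [-0.707107, 0.707107]]
[[0.707107, 0.707107], [-0.707107, 0.707107]] × [-6, -5]ᵀ ≈ [-7.7782, 0.7071]ᵀ
Result: (-7.7782, 0.7071)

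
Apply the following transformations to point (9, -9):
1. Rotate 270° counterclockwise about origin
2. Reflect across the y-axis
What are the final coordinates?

Step 1: Rotate 270° → (-9, -9)
Step 2: Reflect across y-axis → (9, -9)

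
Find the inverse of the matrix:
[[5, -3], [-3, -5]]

For [[a,b],[c,d]], inverse = (1/det)·[[d,-b],[-c,a]]
det = (5)(-5) - (-3)(-3) = -25 - 9 = -34
Inverse = (1/-34)·[[-5, 3], [3, 5]]
= [[5/34, -3/34], [-3/34, -5/34]]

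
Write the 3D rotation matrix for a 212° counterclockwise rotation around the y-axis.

Rotation matrix for counterclockwise 212° around y-axis:
cos(212°) = -0.8480, sin(212°) = -0.5299
Result: [[-0.8480, 0, -0.5299], [0, 1, 0], [0.5299, 0, -0.8480]]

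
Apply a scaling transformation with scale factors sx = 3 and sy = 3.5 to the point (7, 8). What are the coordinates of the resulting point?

Scaling matrix:
[[3, 0], [0, 3.50]]
Result: (7 × 3, 8 × 3.5) = (21, 28)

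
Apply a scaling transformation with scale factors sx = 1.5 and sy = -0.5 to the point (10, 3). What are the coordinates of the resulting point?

Scaling matrix:
[[1.50, 0], [0, -0.50]]
Result: (10 × 1.5, 3 × -0.5) = (15, -1.5)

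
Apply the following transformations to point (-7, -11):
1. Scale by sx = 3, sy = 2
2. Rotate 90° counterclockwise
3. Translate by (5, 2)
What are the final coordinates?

Step 1: Scale → (-21, -22)
Step 2: Rotate 90° → (22, -21)
Step 3: Translate → (27, -19)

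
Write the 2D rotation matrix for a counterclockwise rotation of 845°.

Rotation matrix formula: [[cos θ, -sin θ], [sin θ, cos θ]]
For θ = 845°:
cos(845°) = -0.5736
sin(845°) = 0.8192
Result: [[-0.5736, -0.8192], [0.8192, -0.5736]]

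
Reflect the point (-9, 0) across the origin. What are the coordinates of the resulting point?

Reflection across origin: (-9, 0) → (9, 0)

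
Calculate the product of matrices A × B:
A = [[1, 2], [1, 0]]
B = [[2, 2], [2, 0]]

Matrix multiplication:
C[0][0] = 1×2 + 2×2 = 6
C[0][1] = 1×2 + 2×0 = 2
C[1][0] = 1×2 + 0×2 = 2
C[1][1] = 1×2 + 0×0 = 2
Result: [[6, 2], [2, 2]]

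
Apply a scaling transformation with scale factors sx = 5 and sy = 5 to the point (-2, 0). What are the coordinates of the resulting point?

Scaling matrix:
[[5, 0], [0, 5]]
Result: (-2 × 5, 0 × 5) = (-10, 0)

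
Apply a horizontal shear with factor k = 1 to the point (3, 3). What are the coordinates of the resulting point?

Shear matrix for horizontal shear with factor k = 1:
[[1, 1], [0, 1]]
Result: (3, 3) → (6, 3)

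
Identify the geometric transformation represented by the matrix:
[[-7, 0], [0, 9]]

This matrix represents: non-uniform scaling by sx = -7, sy = 9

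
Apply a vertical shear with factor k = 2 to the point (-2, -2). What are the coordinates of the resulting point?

Shear matrix for vertical shear with factor k = 2:
[[1, 0], [2, 1]]
Result: (-2, -2) → (-2, -6)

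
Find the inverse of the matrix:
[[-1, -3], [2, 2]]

For [[a,b],[c,d]], inverse = (1/det)·[[d,-b],[-c,a]]
det = (-1)(2) - (-3)(2) = -2 - -6 = 4
Inverse = (1/4)·[[2, 3], [-2, -1]]
= [[1/2, 3/4], [-1/2, -1/4]]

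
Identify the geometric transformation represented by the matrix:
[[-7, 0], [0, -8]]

This matrix represents: non-uniform scaling by sx = -7, sy = -8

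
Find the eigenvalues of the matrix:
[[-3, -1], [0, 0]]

Characteristic equation: det(A - λI) = 0
λ² - (trace)λ + (det) = 0
trace = -3 + 0 = -3, det = (-3)(0) - (-1)(0) = 0
λ² - (-3)λ + (0) = 0
λ = (-3 ± √((-3)² - 4·(0))) / 2 = (-3 ± √9) / 2
Solving: λ = -3, 0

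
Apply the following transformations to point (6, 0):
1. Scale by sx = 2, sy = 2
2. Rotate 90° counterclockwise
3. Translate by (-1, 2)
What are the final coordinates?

Step 1: Scale → (12, 0)
Step 2: Rotate 90° → (0, 12)
Step 3: Translate → (-1, 14)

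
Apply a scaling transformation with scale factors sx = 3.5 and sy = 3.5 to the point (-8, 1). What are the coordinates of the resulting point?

Scaling matrix:
[[3.50, 0], [0, 3.50]]
Result: (-8 × 3.5, 1 × 3.5) = (-28, 3.5)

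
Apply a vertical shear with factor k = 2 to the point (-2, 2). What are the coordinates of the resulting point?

Shear matrix for vertical shear with factor k = 2:
[[1, 0], [2, 1]]
Result: (-2, 2) → (-2, -2)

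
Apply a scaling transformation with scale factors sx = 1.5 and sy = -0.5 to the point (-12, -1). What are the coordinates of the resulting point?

Scaling matrix:
[[1.50, 0], [0, -0.50]]
Result: (-12 × 1.5, -1 × -0.5) = (-18, 0.5)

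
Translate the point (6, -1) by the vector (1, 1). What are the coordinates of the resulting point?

Translation by (1, 1) (homogeneous matrix [[1, 0, 1], [0, 1, 1], [0, 0, 1]]):
x' = 6 + 1 = 7
y' = -1 + 1 = 0
Result: (7, 0)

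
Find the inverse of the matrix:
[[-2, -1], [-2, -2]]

For [[a,b],[c,d]], inverse = (1/det)·[[d,-b],[-c,a]]
det = (-2)(-2) - (-1)(-2) = 4 - 2 = 2
Inverse = (1/2)·[[-2, 1], [2, -2]]
= [[-1, 1/2], [1, -1]]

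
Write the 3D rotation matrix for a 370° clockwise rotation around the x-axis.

Rotation matrix for clockwise 370° around x-axis:
A clockwise rotation by 370° is a counterclockwise rotation by -370°.
cos(-370°) = 0.9848, sin(-370°) = -0.1736
Result: [[1, 0, 0], [0, 0.9848, 0.1736], [0, -0.1736, 0.9848]]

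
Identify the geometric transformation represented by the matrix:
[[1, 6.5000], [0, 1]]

This matrix represents: horizontal shear with factor 6.5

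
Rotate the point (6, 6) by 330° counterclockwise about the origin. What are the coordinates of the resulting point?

Rotation matrix for 330°: [[cos 330°, -sin 330°], [sin 330°, cos 330°]] ≈ [[0.866025, 0.500000], [-0.500000, 0.866025]]
[[0.866025, 0.500000], [-0.500000, 0.866025]] × [6, 6]ᵀ ≈ [8.1962, 2.1962]ᵀ
Result: (8.1962, 2.1962)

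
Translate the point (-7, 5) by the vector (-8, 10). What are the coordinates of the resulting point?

Translation by (-8, 10) (homogeneous matrix [[1, 0, -8], [0, 1, 10], [0, 0, 1]]):
x' = -7 + -8 = -15
y' = 5 + 10 = 15
Result: (-15, 15)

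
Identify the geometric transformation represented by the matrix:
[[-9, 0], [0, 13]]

This matrix represents: non-uniform scaling by sx = -9, sy = 13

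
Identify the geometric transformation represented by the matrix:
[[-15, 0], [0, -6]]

This matrix represents: non-uniform scaling by sx = -15, sy = -6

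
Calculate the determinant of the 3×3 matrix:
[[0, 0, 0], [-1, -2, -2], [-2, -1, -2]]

Expansion along first row:
det = 0·det([[-2,-2],[-1,-2]]) - 0·det([[-1,-2],[-2,-2]]) + 0·det([[-1,-2],[-2,-1]])
    = 0·(-2·-2 - -2·-1) - 0·(-1·-2 - -2·-2) + 0·(-1·-1 - -2·-2)
    = 0·2 - 0·-2 + 0·-3
    = 0 + 0 + 0 = 0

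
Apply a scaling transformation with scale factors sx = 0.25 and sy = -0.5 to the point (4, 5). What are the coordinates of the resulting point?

Scaling matrix:
[[0.25, 0], [0, -0.50]]
Result: (4 × 0.25, 5 × -0.5) = (1, -2.5)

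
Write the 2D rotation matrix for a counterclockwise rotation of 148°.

Rotation matrix formula: [[cos θ, -sin θ], [sin θ, cos θ]]
For θ = 148°:
cos(148°) = -0.8480
sin(148°) = 0.5299
Result: [[-0.8480, -0.5299], [0.5299, -0.8480]]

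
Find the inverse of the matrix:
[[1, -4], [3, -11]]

For [[a,b],[c,d]], inverse = (1/det)·[[d,-b],[-c,a]]
det = (1)(-11) - (-4)(3) = -11 - -12 = 1
Inverse = [[-11, 4], [-3, 1]]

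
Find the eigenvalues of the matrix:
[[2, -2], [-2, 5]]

Characteristic equation: det(A - λI) = 0
λ² - (trace)λ + (det) = 0
trace = 2 + 5 = 7, det = (2)(5) - (-2)(-2) = 6
λ² - (7)λ + (6) = 0
λ = (7 ± √((7)² - 4·(6))) / 2 = (7 ± √25) / 2
Solving: λ = 1, 6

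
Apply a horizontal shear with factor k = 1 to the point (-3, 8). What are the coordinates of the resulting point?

Shear matrix for horizontal shear with factor k = 1:
[[1, 1], [0, 1]]
Result: (-3, 8) → (5, 8)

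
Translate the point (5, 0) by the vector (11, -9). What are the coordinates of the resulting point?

Translation by (11, -9) (homogeneous matrix [[1, 0, 11], [0, 1, -9], [0, 0, 1]]):
x' = 5 + 11 = 16
y' = 0 + -9 = -9
Result: (16, -9)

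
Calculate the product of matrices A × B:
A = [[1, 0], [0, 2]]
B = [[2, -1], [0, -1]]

Matrix multiplication:
C[0][0] = 1×2 + 0×0 = 2
C[0][1] = 1×-1 + 0×-1 = -1
C[1][0] = 0×2 + 2×0 = 0
C[1][1] = 0×-1 + 2×-1 = -2
Result: [[2, -1], [0, -2]]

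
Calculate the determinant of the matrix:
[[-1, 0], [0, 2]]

For a 2×2 matrix [[a, b], [c, d]], det = ad - bc
det = (-1)(2) - (0)(0) = -2 - 0 = -2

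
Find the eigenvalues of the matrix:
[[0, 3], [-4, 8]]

Characteristic equation: det(A - λI) = 0
λ² - (trace)λ + (det) = 0
trace = 0 + 8 = 8, det = (0)(8) - (3)(-4) = 12
λ² - (8)λ + (12) = 0
λ = (8 ± √((8)² - 4·(12))) / 2 = (8 ± √16) / 2
Solving: λ = 2, 6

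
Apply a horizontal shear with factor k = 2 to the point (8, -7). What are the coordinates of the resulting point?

Shear matrix for horizontal shear with factor k = 2:
[[1, 2], [0, 1]]
Result: (8, -7) → (-6, -7)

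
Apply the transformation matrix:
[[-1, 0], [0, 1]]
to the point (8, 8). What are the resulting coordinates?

Matrix multiplication:
[[-1, 0], [0, 1]] × [8, 8]ᵀ
= [(-1)(8) + (0)(8), (0)(8) + (1)(8)]ᵀ
= [-8, 8]ᵀ
Result: (-8, 8)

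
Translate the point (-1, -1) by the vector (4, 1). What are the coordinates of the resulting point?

Translation by (4, 1) (homogeneous matrix [[1, 0, 4], [0, 1, 1], [0, 0, 1]]):
x' = -1 + 4 = 3
y' = -1 + 1 = 0
Result: (3, 0)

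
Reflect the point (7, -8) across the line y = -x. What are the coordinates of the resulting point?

Reflection across line y = -x: (7, -8) → (8, -7)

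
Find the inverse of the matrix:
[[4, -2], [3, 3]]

For [[a,b],[c,d]], inverse = (1/det)·[[d,-b],[-c,a]]
det = (4)(3) - (-2)(3) = 12 - -6 = 18
Inverse = (1/18)·[[3, 2], [-3, 4]]
= [[1/6, 1/9], [-1/6, 2/9]]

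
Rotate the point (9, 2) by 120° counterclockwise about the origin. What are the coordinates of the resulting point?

Rotation matrix for 120°: [[cos 120°, -sin 120°], [sin 120°, cos 120°]] ≈ [[-0.500000, -0.866025], [0.866025, -0.500000]]
[[-0.500000, -0.866025], [0.866025, -0.500000]] × [9, 2]ᵀ ≈ [-6.2321, 6.7942]ᵀ
Result: (-6.2321, 6.7942)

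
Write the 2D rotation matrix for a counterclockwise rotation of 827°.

Rotation matrix formula: [[cos θ, -sin θ], [sin θ, cos θ]]
For θ = 827°:
cos(827°) = -0.2924
sin(827°) = 0.9563
Result: [[-0.2924, -0.9563], [0.9563, -0.2924]]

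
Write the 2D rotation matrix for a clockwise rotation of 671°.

Rotation matrix formula: [[cos θ, -sin θ], [sin θ, cos θ]]
A clockwise rotation by 671° is equivalent to a counterclockwise rotation by -671°.
For θ = -671°:
cos(-671°) = 0.6561
sin(-671°) = 0.7547
Result: [[0.6561, -0.7547], [0.7547, 0.6561]]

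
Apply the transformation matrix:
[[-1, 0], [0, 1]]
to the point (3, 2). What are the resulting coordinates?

Matrix multiplication:
[[-1, 0], [0, 1]] × [3, 2]ᵀ
= [(-1)(3) + (0)(2), (0)(3) + (1)(2)]ᵀ
= [-3, 2]ᵀ
Result: (-3, 2)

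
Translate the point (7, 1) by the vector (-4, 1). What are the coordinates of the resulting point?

Translation by (-4, 1) (homogeneous matrix [[1, 0, -4], [0, 1, 1], [0, 0, 1]]):
x' = 7 + -4 = 3
y' = 1 + 1 = 2
Result: (3, 2)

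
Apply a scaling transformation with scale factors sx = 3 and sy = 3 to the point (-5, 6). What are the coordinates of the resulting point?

Scaling matrix:
[[3, 0], [0, 3]]
Result: (-5 × 3, 6 × 3) = (-15, 18)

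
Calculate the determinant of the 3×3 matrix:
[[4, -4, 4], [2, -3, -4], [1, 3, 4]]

Expansion along first row:
det = 4·det([[-3,-4],[3,4]]) - -4·det([[2,-4],[1,4]]) + 4·det([[2,-3],[1,3]])
    = 4·(-3·4 - -4·3) - -4·(2·4 - -4·1) + 4·(2·3 - -3·1)
    = 4·0 - -4·12 + 4·9
    = 0 + 48 + 36 = 84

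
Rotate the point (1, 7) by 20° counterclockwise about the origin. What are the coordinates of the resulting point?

Rotation matrix for 20°: [[cos 20°, -sin 20°], [sin 20°, cos 20°]] ≈ [[0.939693, -0.342020], [0.342020, 0.939693]]
[[0.939693, -0.342020], [0.342020, 0.939693]] × [1, 7]ᵀ ≈ [-1.4544, 6.9199]ᵀ
Result: (-1.4544, 6.9199)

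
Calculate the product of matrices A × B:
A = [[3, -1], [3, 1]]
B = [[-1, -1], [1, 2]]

Matrix multiplication:
C[0][0] = 3×-1 + -1×1 = -4
C[0][1] = 3×-1 + -1×2 = -5
C[1][0] = 3×-1 + 1×1 = -2
C[1][1] = 3×-1 + 1×2 = -1
Result: [[-4, -5], [-2, -1]]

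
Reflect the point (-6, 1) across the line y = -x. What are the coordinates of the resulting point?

Reflection across line y = -x: (-6, 1) → (-1, 6)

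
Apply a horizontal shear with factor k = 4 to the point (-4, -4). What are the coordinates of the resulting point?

Shear matrix for horizontal shear with factor k = 4:
[[1, 4], [0, 1]]
Result: (-4, -4) → (-20, -4)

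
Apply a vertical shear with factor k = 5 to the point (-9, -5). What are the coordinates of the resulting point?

Shear matrix for vertical shear with factor k = 5:
[[1, 0], [5, 1]]
Result: (-9, -5) → (-9, -50)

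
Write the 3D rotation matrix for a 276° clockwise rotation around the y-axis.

Rotation matrix for clockwise 276° around y-axis:
A clockwise rotation by 276° is a counterclockwise rotation by -276°.
cos(-276°) = 0.1045, sin(-276°) = 0.9945
Result: [[0.1045, 0, 0.9945], [0, 1, 0], [-0.9945, 0, 0.1045]]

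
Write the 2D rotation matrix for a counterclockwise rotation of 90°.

Rotation matrix formula: [[cos θ, -sin θ], [sin θ, cos θ]]
For θ = 90°:
cos(90°) = 0
sin(90°) = 1
Result: [[0, -1], [1, 0]]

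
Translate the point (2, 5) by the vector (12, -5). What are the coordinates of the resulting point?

Translation by (12, -5) (homogeneous matrix [[1, 0, 12], [0, 1, -5], [0, 0, 1]]):
x' = 2 + 12 = 14
y' = 5 + -5 = 0
Result: (14, 0)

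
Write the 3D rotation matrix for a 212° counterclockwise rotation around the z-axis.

Rotation matrix for counterclockwise 212° around z-axis:
cos(212°) = -0.8480, sin(212°) = -0.5299
Result: [[-0.8480, 0.5299, 0], [-0.5299, -0.8480, 0], [0, 0, 1]]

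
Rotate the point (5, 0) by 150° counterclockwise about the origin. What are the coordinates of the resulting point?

Rotation matrix for 150°: [[cos 150°, -sin 150°], [sin 150°, cos 150°]] ≈ [[-0.866025, -0.500000], [0.500000, -0.866025]]
[[-0.866025, -0.500000], [0.500000, -0.866025]] × [5, 0]ᵀ ≈ [-4.3301, 2.5000]ᵀ
Result: (-4.3301, 2.5000)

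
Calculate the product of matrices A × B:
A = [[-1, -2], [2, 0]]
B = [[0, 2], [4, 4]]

Matrix multiplication:
C[0][0] = -1×0 + -2×4 = -8
C[0][1] = -1×2 + -2×4 = -10
C[1][0] = 2×0 + 0×4 = 0
C[1][1] = 2×2 + 0×4 = 4
Result: [[-8, -10], [0, 4]]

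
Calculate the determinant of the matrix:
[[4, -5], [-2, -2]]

For a 2×2 matrix [[a, b], [c, d]], det = ad - bc
det = (4)(-2) - (-5)(-2) = -8 - 10 = -18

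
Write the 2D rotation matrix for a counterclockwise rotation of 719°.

Rotation matrix formula: [[cos θ, -sin θ], [sin θ, cos θ]]
For θ = 719°:
cos(719°) = 0.9998
sin(719°) = -0.0175
Result: [[0.9998, 0.0175], [-0.0175, 0.9998]]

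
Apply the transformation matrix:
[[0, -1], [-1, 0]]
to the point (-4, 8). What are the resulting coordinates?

Matrix multiplication:
[[0, -1], [-1, 0]] × [-4, 8]ᵀ
= [(0)(-4) + (-1)(8), (-1)(-4) + (0)(8)]ᵀ
= [-8, 4]ᵀ
Result: (-8, 4)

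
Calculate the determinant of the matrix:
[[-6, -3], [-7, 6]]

For a 2×2 matrix [[a, b], [c, d]], det = ad - bc
det = (-6)(6) - (-3)(-7) = -36 - 21 = -57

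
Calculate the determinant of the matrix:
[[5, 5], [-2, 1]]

For a 2×2 matrix [[a, b], [c, d]], det = ad - bc
det = (5)(1) - (5)(-2) = 5 - -10 = 15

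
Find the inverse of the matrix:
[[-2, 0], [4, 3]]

For [[a,b],[c,d]], inverse = (1/det)·[[d,-b],[-c,a]]
det = (-2)(3) - (0)(4) = -6 - 0 = -6
Inverse = (1/-6)·[[3, 0], [-4, -2]]
= [[-1/2, 0], [2/3, 1/3]]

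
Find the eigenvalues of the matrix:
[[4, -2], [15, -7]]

Characteristic equation: det(A - λI) = 0
λ² - (trace)λ + (det) = 0
trace = 4 + -7 = -3, det = (4)(-7) - (-2)(15) = 2
λ² - (-3)λ + (2) = 0
λ = (-3 ± √((-3)² - 4·(2))) / 2 = (-3 ± √1) / 2
Solving: λ = -2, -1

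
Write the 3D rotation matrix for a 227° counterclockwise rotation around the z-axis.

Rotation matrix for counterclockwise 227° around z-axis:
cos(227°) = -0.6820, sin(227°) = -0.7314
Result: [[-0.6820, 0.7314, 0], [-0.7314, -0.6820, 0], [0, 0, 1]]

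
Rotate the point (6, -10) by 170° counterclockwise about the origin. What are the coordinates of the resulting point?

Rotation matrix for 170°: [[cos 170°, -sin 170°], [sin 170°, cos 170°]] ≈ [[-0.984808, -0.173648], [0.173648, -0.984808]]
[[-0.984808, -0.173648], [0.173648, -0.984808]] × [6, -10]ᵀ ≈ [-4.1724, 10.8900]ᵀ
Result: (-4.1724, 10.8900)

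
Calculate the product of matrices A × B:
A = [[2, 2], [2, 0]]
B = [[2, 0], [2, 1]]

Matrix multiplication:
C[0][0] = 2×2 + 2×2 = 8
C[0][1] = 2×0 + 2×1 = 2
C[1][0] = 2×2 + 0×2 = 4
C[1][1] = 2×0 + 0×1 = 0
Result: [[8, 2], [4, 0]]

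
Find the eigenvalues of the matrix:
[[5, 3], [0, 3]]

Characteristic equation: det(A - λI) = 0
λ² - (trace)λ + (det) = 0
trace = 5 + 3 = 8, det = (5)(3) - (3)(0) = 15
λ² - (8)λ + (15) = 0
λ = (8 ± √((8)² - 4·(15))) / 2 = (8 ± √4) / 2
Solving: λ = 3, 5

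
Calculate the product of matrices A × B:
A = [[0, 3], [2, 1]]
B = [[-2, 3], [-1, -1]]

Matrix multiplication:
C[0][0] = 0×-2 + 3×-1 = -3
C[0][1] = 0×3 + 3×-1 = -3
C[1][0] = 2×-2 + 1×-1 = -5
C[1][1] = 2×3 + 1×-1 = 5
Result: [[-3, -3], [-5, 5]]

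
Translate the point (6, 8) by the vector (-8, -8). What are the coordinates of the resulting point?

Translation by (-8, -8) (homogeneous matrix [[1, 0, -8], [0, 1, -8], [0, 0, 1]]):
x' = 6 + -8 = -2
y' = 8 + -8 = 0
Result: (-2, 0)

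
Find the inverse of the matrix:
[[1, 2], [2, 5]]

For [[a,b],[c,d]], inverse = (1/det)·[[d,-b],[-c,a]]
det = (1)(5) - (2)(2) = 5 - 4 = 1
Inverse = [[5, -2], [-2, 1]]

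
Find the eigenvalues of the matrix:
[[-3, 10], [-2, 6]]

Characteristic equation: det(A - λI) = 0
λ² - (trace)λ + (det) = 0
trace = -3 + 6 = 3, det = (-3)(6) - (10)(-2) = 2
λ² - (3)λ + (2) = 0
λ = (3 ± √((3)² - 4·(2))) / 2 = (3 ± √1) / 2
Solving: λ = 1, 2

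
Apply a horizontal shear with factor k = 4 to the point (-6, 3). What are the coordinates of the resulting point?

Shear matrix for horizontal shear with factor k = 4:
[[1, 4], [0, 1]]
Result: (-6, 3) → (6, 3)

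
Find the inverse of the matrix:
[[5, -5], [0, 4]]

For [[a,b],[c,d]], inverse = (1/det)·[[d,-b],[-c,a]]
det = (5)(4) - (-5)(0) = 20 - 0 = 20
Inverse = (1/20)·[[4, 5], [0, 5]]
= [[1/5, 1/4], [0, 1/4]]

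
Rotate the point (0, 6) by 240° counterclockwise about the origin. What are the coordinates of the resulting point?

Rotation matrix for 240°: [[cos 240°, -sin 240°], [sin 240°, cos 240°]] ≈ [[-0.500000, 0.866025], [-0.866025, -0.500000]]
[[-0.500000, 0.866025], [-0.866025, -0.500000]] × [0, 6]ᵀ ≈ [5.1962, -3]ᵀ
Result: (5.1962, -3)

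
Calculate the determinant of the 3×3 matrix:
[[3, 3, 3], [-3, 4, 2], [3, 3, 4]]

Expansion along first row:
det = 3·det([[4,2],[3,4]]) - 3·det([[-3,2],[3,4]]) + 3·det([[-3,4],[3,3]])
    = 3·(4·4 - 2·3) - 3·(-3·4 - 2·3) + 3·(-3·3 - 4·3)
    = 3·10 - 3·-18 + 3·-21
    = 30 + 54 + -63 = 21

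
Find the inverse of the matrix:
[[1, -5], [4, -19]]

For [[a,b],[c,d]], inverse = (1/det)·[[d,-b],[-c,a]]
det = (1)(-19) - (-5)(4) = -19 - -20 = 1
Inverse = [[-19, 5], [-4, 1]]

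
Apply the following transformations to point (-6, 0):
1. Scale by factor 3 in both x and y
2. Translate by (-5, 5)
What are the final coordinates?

Step 1: Scale (-6, 0) by 3 → (-18, 0)
Step 2: Translate by (-5, 5) → (-23, 5)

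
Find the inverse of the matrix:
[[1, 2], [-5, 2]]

For [[a,b],[c,d]], inverse = (1/det)·[[d,-b],[-c,a]]
det = (1)(2) - (2)(-5) = 2 - -10 = 12
Inverse = (1/12)·[[2, -2], [5, 1]]
= [[1/6, -1/6], [5/12, 1/12]]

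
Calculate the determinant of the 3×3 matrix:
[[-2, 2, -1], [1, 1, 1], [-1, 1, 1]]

Expansion along first row:
det = -2·det([[1,1],[1,1]]) - 2·det([[1,1],[-1,1]]) + -1·det([[1,1],[-1,1]])
    = -2·(1·1 - 1·1) - 2·(1·1 - 1·-1) + -1·(1·1 - 1·-1)
    = -2·0 - 2·2 + -1·2
    = 0 + -4 + -2 = -6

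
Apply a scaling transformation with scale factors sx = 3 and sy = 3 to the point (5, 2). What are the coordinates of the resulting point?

Scaling matrix:
[[3, 0], [0, 3]]
Result: (5 × 3, 2 × 3) = (15, 6)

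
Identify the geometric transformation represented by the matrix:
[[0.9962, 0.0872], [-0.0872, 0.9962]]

This matrix represents: rotation by 355° counterclockwise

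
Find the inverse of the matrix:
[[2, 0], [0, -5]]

For [[a,b],[c,d]], inverse = (1/det)·[[d,-b],[-c,a]]
det = (2)(-5) - (0)(0) = -10 - 0 = -10
Inverse = (1/-10)·[[-5, 0], [0, 2]]
= [[1/2, 0], [0, -1/5]]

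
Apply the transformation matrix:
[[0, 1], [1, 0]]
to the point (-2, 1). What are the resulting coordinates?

Matrix multiplication:
[[0, 1], [1, 0]] × [-2, 1]ᵀ
= [(0)(-2) + (1)(1), (1)(-2) + (0)(1)]ᵀ
= [1, -2]ᵀ
Result: (1, -2)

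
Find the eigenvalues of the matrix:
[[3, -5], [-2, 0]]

Characteristic equation: det(A - λI) = 0
λ² - (trace)λ + (det) = 0
trace = 3 + 0 = 3, det = (3)(0) - (-5)(-2) = -10
λ² - (3)λ + (-10) = 0
λ = (3 ± √((3)² - 4·(-10))) / 2 = (3 ± √49) / 2
Solving: λ = -2, 5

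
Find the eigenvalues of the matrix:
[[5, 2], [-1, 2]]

Characteristic equation: det(A - λI) = 0
λ² - (trace)λ + (det) = 0
trace = 5 + 2 = 7, det = (5)(2) - (2)(-1) = 12
λ² - (7)λ + (12) = 0
λ = (7 ± √((7)² - 4·(12))) / 2 = (7 ± √1) / 2
Solving: λ = 3, 4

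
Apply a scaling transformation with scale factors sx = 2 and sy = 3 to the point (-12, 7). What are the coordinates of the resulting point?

Scaling matrix:
[[2, 0], [0, 3]]
Result: (-12 × 2, 7 × 3) = (-24, 21)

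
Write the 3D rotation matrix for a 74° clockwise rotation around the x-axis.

Rotation matrix for clockwise 74° around x-axis:
A clockwise rotation by 74° is a counterclockwise rotation by -74°.
cos(-74°) = 0.2756, sin(-74°) = -0.9613
Result: [[1, 0, 0], [0, 0.2756, 0.9613], [0, -0.9613, 0.2756]]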